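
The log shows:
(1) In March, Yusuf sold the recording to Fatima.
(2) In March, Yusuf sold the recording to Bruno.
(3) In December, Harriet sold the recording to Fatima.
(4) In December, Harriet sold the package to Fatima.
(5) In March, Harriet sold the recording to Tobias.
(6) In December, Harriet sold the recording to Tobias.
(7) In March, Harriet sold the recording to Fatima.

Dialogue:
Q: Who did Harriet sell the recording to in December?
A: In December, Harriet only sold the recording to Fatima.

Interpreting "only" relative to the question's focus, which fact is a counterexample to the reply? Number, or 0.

The question "Who did ... to ...?" targets the recipient, so in the reply the focus falls on "Fatima".
"Only" then excludes alternative recipients while the background — same agent, thing, setting (Harriet / the recording / in December) — is held fixed.
Fact (6) keeps same agent, thing, setting (Harriet / the recording / in December) but has recipient = Tobias; that refutes the reply.
(Fact (4) would refute a reading with focus on the thing — but that is not what the question asks.)

6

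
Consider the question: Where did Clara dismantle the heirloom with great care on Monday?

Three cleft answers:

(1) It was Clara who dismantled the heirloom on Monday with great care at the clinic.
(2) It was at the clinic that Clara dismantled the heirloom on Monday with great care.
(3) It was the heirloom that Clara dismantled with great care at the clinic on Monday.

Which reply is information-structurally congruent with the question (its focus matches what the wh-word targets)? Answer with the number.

2

The question word "where" targets the location.
Option (1) clefts "Clara" — the subject (agent), not what was asked.
Option (2) clefts "at the clinic" — that matches what the question asks about.
Option (3) clefts "the heirloom" — the direct object, not what was asked.
So the congruent reply is (2).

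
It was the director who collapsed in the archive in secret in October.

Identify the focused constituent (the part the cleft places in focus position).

the director

In an it-cleft "It was X that/who ...", the clefted constituent X is the focus; the that/who-clause expresses the presupposed open proposition.
Here the focus is "the director". The backgrounded (presupposed) material includes "in secret", "in October" and "in the archive".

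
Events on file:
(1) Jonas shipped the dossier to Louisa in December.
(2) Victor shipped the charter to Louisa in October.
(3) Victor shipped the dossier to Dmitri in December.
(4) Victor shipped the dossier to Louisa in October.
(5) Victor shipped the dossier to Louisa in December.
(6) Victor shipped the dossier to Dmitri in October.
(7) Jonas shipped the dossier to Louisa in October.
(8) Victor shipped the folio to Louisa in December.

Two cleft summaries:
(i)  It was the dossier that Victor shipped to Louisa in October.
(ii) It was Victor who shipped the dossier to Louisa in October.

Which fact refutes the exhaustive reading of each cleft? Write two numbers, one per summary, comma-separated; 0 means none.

2, 7

Summary (i) focuses "the dossier" (the thing); background same agent, recipient, setting (Victor / Louisa / in October). Fact (2) matches that background with thing = the charter — refutes (i).
Summary (ii) focuses "Victor" (the agent); background same thing, recipient, setting (the dossier / Louisa / in October). Fact (7) matches that background with agent = Jonas — refutes (ii).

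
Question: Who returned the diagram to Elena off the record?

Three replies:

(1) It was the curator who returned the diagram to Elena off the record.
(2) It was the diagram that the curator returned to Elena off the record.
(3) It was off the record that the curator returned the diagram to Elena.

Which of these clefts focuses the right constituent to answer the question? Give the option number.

The question word "who" targets the subject (agent).
Option (1) clefts "the curator" — that matches what the question asks about.
Option (2) clefts "the diagram" — the direct object, not what was asked.
Option (3) clefts "off the record" — the manner, not what was asked.
So the congruent reply is (1).

1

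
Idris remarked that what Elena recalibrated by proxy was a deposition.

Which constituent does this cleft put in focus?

a deposition

In a pseudo-cleft "What ... was X", the post-copular constituent X is the focus.
Here the focus is "a deposition". The backgrounded (presupposed) material includes "Elena" and "by proxy".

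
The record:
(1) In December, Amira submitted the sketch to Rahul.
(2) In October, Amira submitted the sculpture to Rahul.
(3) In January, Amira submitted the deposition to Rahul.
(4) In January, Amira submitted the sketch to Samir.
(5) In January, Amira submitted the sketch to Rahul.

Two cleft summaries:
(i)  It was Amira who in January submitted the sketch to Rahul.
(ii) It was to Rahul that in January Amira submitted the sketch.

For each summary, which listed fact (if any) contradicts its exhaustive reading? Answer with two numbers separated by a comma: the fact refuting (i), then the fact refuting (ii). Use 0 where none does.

Summary (i) focuses "Amira" (the agent); background the sketch as thing and Rahul as recipient and in January as setting. No fact matches that background with a different agent, so 0.
Summary (ii) focuses "Rahul" (the recipient); background Amira as agent and the sketch as thing and in January as setting. Fact (4) matches that background with recipient = Samir — refutes (ii).

0, 4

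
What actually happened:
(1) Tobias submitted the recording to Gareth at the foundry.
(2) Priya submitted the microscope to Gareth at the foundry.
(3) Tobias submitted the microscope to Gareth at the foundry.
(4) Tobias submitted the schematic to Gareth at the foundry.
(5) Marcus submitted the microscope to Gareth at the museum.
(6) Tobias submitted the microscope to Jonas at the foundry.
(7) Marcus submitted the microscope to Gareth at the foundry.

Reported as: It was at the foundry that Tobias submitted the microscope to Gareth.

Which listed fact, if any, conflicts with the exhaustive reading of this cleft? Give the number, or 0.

0

The cleft puts "at the foundry" in focus and presupposes the open proposition with Tobias as agent and the microscope as thing and Gareth as recipient.
Exhaustivity: at the foundry is the only setting satisfying that background.
Every other fact differs from the presupposition on some backgrounded slot, so none challenges the exhaustivity.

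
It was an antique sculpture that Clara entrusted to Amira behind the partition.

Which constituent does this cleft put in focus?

In an it-cleft "It was X that/who ...", the clefted constituent X is the focus; the that/who-clause expresses the presupposed open proposition.
Here the focus is "an antique sculpture". The backgrounded (presupposed) material includes "Clara", "to Amira" and "behind the partition".

an antique sculpture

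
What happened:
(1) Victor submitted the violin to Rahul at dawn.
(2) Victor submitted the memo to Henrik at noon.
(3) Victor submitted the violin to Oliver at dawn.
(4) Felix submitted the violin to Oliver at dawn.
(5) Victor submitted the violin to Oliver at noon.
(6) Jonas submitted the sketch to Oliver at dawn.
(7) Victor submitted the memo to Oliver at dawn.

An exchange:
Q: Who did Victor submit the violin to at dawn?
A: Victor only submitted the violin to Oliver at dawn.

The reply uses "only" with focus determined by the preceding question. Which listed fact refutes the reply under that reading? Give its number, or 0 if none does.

The question "Who did ... to ...?" targets the recipient, so in the reply the focus falls on "Oliver".
So "only" ranges over recipients; the rest (agent = Victor, thing = the violin, setting = at dawn) is presupposed.
Fact (1) keeps agent = Victor, thing = the violin, setting = at dawn but has recipient = Rahul; that refutes the reply.
(Fact (5) would refute a reading with focus on the setting — but that is not what the question asks.)

1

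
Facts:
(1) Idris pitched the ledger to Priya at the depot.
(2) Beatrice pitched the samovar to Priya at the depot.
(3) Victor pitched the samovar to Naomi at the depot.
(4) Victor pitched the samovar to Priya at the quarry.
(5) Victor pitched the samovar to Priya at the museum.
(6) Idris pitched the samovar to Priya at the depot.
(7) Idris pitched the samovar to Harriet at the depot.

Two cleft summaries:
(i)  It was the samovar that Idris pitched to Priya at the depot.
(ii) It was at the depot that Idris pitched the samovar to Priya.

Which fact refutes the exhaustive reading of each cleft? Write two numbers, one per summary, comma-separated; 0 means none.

(i): focus "the samovar". Looking for Idris as agent and Priya as recipient and at the depot as setting with some other thing — fact (1) has the ledger there. Refuted.
(ii): focus "at the depot". No fact shares Idris as agent and the samovar as thing and Priya as recipient with a different setting. 0.

1, 0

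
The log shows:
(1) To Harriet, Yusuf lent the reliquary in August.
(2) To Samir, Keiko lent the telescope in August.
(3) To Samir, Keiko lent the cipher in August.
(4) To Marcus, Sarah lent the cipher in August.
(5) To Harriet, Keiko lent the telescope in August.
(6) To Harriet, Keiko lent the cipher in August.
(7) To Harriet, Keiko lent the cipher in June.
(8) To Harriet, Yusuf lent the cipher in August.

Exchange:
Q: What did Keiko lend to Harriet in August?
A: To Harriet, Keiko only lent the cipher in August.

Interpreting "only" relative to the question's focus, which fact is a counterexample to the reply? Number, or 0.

5

The question "What did ...?" targets the thing, so in the reply the focus falls on "the cipher".
"Only" then excludes alternative things while the background — agent = Keiko, recipient = Harriet, setting = in August — is held fixed.
Fact (5) keeps agent = Keiko, recipient = Harriet, setting = in August but has thing = the telescope; that refutes the reply.
(Fact (3) would refute a reading with focus on the recipient — but that is not what the question asks.)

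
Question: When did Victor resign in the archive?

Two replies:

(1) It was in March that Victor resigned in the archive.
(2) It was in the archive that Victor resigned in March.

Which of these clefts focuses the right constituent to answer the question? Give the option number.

The question word "when" targets the time.
Option (1) clefts "in March" — that matches what the question asks about.
Option (2) clefts "in the archive" — the location, not what was asked.
So the congruent reply is (1).

1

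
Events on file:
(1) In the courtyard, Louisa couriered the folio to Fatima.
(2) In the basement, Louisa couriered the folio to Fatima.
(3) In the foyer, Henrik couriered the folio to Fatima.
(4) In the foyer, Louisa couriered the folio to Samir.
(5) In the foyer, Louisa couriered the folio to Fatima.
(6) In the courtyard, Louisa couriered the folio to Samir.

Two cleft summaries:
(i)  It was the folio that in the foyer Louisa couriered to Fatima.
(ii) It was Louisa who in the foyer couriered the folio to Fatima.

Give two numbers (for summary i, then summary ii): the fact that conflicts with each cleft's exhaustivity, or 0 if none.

0, 3

Summary (i) focuses "the folio" (the thing); background Louisa as agent and Fatima as recipient and in the foyer as setting. No fact matches that background with a different thing, so 0.
Summary (ii) focuses "Louisa" (the agent); background the folio as thing and Fatima as recipient and in the foyer as setting. Fact (3) matches that background with agent = Henrik — refutes (ii).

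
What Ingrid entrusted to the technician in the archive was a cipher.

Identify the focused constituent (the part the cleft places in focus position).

In a pseudo-cleft "What ... was X", the post-copular constituent X is the focus.
Here the focus is "a cipher". The backgrounded (presupposed) material includes "Ingrid", "to the technician" and "in the archive".

a cipher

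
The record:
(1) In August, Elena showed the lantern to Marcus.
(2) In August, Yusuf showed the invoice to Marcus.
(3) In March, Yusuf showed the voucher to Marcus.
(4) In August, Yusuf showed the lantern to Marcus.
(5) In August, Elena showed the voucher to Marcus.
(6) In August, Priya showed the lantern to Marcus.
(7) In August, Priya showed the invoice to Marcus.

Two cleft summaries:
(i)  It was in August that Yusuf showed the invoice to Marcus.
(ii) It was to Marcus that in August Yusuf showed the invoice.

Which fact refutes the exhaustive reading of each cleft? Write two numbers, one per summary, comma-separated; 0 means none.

(i): focus "in August". No fact shares same agent, thing, recipient (Yusuf / the invoice / Marcus) with a different setting. 0.
(ii): focus "Marcus". No fact shares same agent, thing, setting (Yusuf / the invoice / in August) with a different recipient. 0.

0, 0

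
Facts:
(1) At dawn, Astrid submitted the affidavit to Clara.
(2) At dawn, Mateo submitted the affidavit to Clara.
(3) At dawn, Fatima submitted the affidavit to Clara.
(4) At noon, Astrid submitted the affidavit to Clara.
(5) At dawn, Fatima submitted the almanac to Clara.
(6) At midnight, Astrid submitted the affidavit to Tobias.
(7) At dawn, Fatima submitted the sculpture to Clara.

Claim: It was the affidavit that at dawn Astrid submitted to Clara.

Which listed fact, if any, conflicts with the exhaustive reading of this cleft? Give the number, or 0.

Focus of the cleft: "the affidavit" (the thing). Presupposed background: same agent, recipient, setting (Astrid / Clara / at dawn).
The exhaustive reading says no other thing fits that background.
Every other fact differs from the presupposition on some backgrounded slot, so none challenges the exhaustivity.

0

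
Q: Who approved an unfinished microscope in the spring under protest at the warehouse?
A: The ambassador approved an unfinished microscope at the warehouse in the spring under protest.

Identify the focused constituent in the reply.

the ambassador

The wh-word "who" asks about the subject (agent).
In the answer, "an unfinished microscope", "at the warehouse", "in the spring" and "under protest" are given — repeated from the question.
The constituent filling the subject (agent) gap is "the ambassador"; that is the focus and would carry nuclear stress.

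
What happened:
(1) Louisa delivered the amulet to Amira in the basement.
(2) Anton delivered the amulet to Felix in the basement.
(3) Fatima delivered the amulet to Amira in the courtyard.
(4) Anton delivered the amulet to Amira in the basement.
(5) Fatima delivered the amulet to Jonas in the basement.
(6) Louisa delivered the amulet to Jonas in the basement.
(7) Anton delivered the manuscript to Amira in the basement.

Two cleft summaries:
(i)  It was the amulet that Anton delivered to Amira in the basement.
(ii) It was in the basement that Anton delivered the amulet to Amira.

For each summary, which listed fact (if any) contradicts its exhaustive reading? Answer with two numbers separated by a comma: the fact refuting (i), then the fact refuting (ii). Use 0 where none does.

7, 0

(i): focus "the amulet". Looking for same agent, recipient, setting (Anton / Amira / in the basement) with some other thing — fact (7) has the manuscript there. Refuted.
(ii): focus "in the basement". No fact shares same agent, thing, recipient (Anton / the amulet / Amira) with a different setting. 0.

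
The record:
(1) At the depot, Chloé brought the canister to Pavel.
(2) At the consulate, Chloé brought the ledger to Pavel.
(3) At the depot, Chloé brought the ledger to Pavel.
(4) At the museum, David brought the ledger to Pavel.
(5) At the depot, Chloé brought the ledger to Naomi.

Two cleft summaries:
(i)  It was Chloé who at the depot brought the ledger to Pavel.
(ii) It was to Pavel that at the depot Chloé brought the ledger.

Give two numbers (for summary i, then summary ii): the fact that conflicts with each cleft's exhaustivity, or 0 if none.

0, 5

(i): focus "Chloé". No fact shares the ledger as thing and Pavel as recipient and at the depot as setting with a different agent. 0.
(ii): focus "Pavel". Looking for Chloé as agent and the ledger as thing and at the depot as setting with some other recipient — fact (5) has Naomi there. Refuted.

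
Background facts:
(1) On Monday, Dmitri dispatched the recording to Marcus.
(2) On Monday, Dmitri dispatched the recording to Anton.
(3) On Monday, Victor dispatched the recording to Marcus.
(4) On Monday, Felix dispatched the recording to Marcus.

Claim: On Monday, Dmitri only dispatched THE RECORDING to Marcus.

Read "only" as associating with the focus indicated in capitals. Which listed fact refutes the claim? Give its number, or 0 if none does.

The capitals mark "the recording" as focus. So "only" rules out other things, with the rest (same agent, recipient, setting (Dmitri / Marcus / on Monday)) as background.
No fact matches same agent, recipient, setting (Dmitri / Marcus / on Monday) with a different thing — every other fact differs on at least one backgrounded slot. So no fact refutes it.

0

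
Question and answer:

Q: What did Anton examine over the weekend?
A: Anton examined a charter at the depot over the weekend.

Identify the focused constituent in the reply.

a charter

The wh-word "what" asks about the direct object.
In the answer, "Anton" and "over the weekend" are given — repeated from the question.
"at the depot" is also new, but it specifies the location, which is not what the question asks about — so it is not the focus.
The constituent filling the direct object gap is "a charter"; that is the focus.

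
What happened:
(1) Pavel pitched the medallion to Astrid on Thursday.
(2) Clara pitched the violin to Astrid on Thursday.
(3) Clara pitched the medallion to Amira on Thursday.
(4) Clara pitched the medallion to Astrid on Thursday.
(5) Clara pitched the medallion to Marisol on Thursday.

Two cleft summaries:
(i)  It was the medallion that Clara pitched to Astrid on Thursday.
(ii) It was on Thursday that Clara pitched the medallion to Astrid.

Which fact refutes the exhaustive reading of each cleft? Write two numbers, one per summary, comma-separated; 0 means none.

(i): focus "the medallion". Looking for same agent, recipient, setting (Clara / Astrid / on Thursday) with some other thing — fact (2) has the violin there. Refuted.
(ii): focus "on Thursday". No fact shares same agent, thing, recipient (Clara / the medallion / Astrid) with a different setting. 0.

2, 0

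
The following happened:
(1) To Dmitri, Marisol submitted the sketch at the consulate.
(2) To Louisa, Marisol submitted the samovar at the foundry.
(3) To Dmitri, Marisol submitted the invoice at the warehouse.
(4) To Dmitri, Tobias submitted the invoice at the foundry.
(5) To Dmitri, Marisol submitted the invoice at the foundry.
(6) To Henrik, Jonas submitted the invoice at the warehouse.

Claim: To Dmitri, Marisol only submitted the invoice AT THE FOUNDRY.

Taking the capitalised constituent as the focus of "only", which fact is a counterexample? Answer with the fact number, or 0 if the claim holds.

3

The capitals mark "at the foundry" as focus. So "only" rules out other settings, with the rest (agent = Marisol, thing = the invoice, recipient = Dmitri) as background.
Fact (3) matches on agent = Marisol, thing = the invoice, recipient = Dmitri, but has setting = at the warehouse instead. That refutes the claim.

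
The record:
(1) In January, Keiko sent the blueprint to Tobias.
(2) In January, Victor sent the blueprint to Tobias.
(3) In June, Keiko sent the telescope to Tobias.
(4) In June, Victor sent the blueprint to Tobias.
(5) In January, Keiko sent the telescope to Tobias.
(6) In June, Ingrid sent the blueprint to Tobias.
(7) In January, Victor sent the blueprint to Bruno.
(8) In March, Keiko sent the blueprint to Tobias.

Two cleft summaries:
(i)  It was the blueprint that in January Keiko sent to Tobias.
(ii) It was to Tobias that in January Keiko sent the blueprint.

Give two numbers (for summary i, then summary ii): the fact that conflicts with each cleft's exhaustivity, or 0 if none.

Summary (i) focuses "the blueprint" (the thing); background Keiko as agent and Tobias as recipient and in January as setting. Fact (5) matches that background with thing = the telescope — refutes (i).
Summary (ii) focuses "Tobias" (the recipient); background Keiko as agent and the blueprint as thing and in January as setting. No fact matches that background with a different recipient, so 0.

5, 0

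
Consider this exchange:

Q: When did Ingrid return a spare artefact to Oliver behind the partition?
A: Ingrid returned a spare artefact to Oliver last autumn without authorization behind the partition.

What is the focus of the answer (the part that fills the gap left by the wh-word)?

last autumn

The wh-word "when" asks about the time.
In the answer, "Ingrid", "a spare artefact", "to Oliver" and "behind the partition" are given — repeated from the question.
"without authorization" is also new, but it specifies the manner, which is not what the question asks about — so it is not the focus.
The constituent filling the time gap is "last autumn"; that is the focus.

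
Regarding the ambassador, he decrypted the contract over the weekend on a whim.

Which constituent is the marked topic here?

The construction explicitly marks "the ambassador" as what the sentence is about — the topic.
The remainder of the clause is the comment (what is said about the topic).

the ambassador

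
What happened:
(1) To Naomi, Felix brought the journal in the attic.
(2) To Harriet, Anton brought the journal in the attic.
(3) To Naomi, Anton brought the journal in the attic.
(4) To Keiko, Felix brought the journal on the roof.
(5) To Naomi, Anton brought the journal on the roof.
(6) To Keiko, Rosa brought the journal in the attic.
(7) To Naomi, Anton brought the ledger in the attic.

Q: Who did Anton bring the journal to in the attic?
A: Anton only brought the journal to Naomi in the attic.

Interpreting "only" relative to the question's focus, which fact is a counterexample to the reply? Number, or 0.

2

Answering "Who did ... to ...?" puts focus on the recipient — here, "Naomi".
"Only" then excludes alternative recipients while the background — Anton as agent and the journal as thing and in the attic as setting — is held fixed.
Fact (2) keeps Anton as agent and the journal as thing and in the attic as setting but has recipient = Harriet; that refutes the reply.
(Fact (7) would refute a reading with focus on the thing — but that is not what the question asks.)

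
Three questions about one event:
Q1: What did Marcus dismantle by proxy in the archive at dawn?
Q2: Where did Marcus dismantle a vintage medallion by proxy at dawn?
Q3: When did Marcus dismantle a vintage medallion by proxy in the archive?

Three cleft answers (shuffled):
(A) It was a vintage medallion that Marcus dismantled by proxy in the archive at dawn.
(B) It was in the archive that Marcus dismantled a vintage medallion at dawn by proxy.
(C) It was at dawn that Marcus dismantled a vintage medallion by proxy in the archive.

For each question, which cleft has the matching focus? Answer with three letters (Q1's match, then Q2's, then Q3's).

ABC

Q1 asks about the direct object; cleft (A) focuses "a vintage medallion", which is the direct object — so Q1 → A.
Q2 asks about the location; cleft (B) focuses "in the archive", which is the location — so Q2 → B.
Q3 asks about the time; cleft (C) focuses "at dawn", which is the time — so Q3 → C.
Mapping: Q1→A, Q2→B, Q3→C.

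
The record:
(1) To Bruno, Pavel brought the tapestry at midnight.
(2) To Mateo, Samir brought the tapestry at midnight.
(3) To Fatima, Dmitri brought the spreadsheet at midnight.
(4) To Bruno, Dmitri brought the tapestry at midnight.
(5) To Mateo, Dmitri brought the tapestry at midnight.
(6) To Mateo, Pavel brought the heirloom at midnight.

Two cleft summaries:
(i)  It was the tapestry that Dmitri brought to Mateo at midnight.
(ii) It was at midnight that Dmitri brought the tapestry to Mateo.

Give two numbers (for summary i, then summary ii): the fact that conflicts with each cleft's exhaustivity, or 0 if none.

Summary (i) focuses "the tapestry" (the thing); background agent = Dmitri, recipient = Mateo, setting = at midnight. No fact matches that background with a different thing, so 0.
Summary (ii) focuses "at midnight" (the setting); background agent = Dmitri, thing = the tapestry, recipient = Mateo. No fact matches that background with a different setting, so 0.

0, 0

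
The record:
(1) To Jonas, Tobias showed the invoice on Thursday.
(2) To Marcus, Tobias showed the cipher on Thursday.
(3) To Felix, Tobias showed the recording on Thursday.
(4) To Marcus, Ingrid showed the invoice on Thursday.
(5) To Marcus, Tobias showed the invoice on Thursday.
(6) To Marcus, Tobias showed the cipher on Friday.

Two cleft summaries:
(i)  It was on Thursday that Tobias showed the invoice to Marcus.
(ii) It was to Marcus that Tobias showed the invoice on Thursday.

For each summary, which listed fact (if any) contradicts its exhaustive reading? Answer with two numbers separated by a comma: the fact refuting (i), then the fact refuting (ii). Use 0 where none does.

0, 1

(i): focus "on Thursday". No fact shares Tobias as agent and the invoice as thing and Marcus as recipient with a different setting. 0.
(ii): focus "Marcus". Looking for Tobias as agent and the invoice as thing and on Thursday as setting with some other recipient — fact (1) has Jonas there. Refuted.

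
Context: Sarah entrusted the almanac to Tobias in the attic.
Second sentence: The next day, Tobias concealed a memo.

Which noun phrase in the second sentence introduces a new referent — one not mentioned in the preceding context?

"Tobias" in the second sentence is given — already mentioned in the context.
"a memo" has no antecedent in the context; it is discourse-new (the indefinite article also signals a new referent).

a memo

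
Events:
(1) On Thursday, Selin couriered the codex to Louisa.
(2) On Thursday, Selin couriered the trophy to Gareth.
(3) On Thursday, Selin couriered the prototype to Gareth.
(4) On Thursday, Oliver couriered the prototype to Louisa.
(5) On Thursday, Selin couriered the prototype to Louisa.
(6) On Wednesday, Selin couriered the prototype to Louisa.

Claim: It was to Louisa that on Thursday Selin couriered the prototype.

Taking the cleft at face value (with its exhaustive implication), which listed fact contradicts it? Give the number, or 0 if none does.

The cleft puts "Louisa" in focus and presupposes the open proposition with same agent, thing, setting (Selin / the prototype / on Thursday).
The exhaustive reading says no other recipient fits that background.
But fact (3) also has same agent, thing, setting (Selin / the prototype / on Thursday), with recipient = Gareth — so the exhaustive reading fails.

3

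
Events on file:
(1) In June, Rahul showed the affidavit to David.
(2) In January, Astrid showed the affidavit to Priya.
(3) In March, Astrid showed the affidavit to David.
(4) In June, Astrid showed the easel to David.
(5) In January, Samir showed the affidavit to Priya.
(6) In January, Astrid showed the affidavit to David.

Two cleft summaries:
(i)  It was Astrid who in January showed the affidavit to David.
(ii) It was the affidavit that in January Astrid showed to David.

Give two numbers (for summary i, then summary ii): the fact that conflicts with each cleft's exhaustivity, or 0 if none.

Summary (i) focuses "Astrid" (the agent); background thing = the affidavit, recipient = David, setting = in January. No fact matches that background with a different agent, so 0.
Summary (ii) focuses "the affidavit" (the thing); background agent = Astrid, recipient = David, setting = in January. No fact matches that background with a different thing, so 0.

0, 0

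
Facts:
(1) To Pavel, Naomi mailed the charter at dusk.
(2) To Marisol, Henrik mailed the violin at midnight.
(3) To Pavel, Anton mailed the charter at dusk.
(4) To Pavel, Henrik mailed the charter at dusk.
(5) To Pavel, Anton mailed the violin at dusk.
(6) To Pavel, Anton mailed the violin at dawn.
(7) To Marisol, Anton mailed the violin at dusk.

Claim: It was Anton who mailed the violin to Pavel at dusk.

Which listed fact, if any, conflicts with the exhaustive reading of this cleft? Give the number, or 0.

0

The cleft puts "Anton" in focus and presupposes the open proposition with same thing, recipient, setting (the violin / Pavel / at dusk).
The exhaustive reading says no other agent fits that background.
Every other fact differs from the presupposition on some backgrounded slot, so none challenges the exhaustivity.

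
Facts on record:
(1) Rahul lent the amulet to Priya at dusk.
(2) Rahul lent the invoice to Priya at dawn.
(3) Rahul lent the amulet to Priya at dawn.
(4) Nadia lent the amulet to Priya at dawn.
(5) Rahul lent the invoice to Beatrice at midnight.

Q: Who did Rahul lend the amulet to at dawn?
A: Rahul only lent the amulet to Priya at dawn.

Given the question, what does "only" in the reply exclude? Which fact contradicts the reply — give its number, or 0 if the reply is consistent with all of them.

Answering "Who did ... to ...?" puts focus on the recipient — here, "Priya".
"Only" then excludes alternative recipients while the background — agent = Rahul, thing = the amulet, setting = at dawn — is held fixed.
No listed fact shares that background with another recipient. Nothing contradicts the reply.
(Fact (2) would refute a reading with focus on the thing — but that is not what the question asks.)

0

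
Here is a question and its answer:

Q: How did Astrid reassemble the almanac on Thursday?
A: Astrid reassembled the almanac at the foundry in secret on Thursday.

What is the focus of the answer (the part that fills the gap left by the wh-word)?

in secret

The wh-word "how" asks about the manner.
In the answer, "Astrid", "the almanac" and "on Thursday" are given — repeated from the question.
"at the foundry" is also new, but it specifies the location, which is not what the question asks about — so it is not the focus.
The constituent filling the manner gap is "in secret"; that is the focus.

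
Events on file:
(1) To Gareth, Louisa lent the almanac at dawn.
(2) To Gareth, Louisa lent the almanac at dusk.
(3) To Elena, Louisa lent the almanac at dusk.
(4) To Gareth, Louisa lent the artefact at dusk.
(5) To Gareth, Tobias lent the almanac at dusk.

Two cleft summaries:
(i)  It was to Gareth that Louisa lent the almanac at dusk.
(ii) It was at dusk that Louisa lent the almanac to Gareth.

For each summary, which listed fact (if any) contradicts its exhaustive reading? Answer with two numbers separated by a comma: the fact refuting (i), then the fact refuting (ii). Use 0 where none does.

3, 1

Summary (i) focuses "Gareth" (the recipient); background agent = Louisa, thing = the almanac, setting = at dusk. Fact (3) matches that background with recipient = Elena — refutes (i).
Summary (ii) focuses "at dusk" (the setting); background agent = Louisa, thing = the almanac, recipient = Gareth. Fact (1) matches that background with setting = at dawn — refutes (ii).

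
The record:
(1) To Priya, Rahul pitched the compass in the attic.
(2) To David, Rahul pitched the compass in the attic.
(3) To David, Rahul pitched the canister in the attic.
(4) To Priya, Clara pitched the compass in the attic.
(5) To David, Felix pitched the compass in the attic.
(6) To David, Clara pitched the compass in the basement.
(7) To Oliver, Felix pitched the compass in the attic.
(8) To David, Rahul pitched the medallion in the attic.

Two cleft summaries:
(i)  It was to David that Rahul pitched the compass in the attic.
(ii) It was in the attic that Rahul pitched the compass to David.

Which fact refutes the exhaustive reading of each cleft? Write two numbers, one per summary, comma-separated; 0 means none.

Summary (i) focuses "David" (the recipient); background Rahul as agent and the compass as thing and in the attic as setting. Fact (1) matches that background with recipient = Priya — refutes (i).
Summary (ii) focuses "in the attic" (the setting); background Rahul as agent and the compass as thing and David as recipient. No fact matches that background with a different setting, so 0.

1, 0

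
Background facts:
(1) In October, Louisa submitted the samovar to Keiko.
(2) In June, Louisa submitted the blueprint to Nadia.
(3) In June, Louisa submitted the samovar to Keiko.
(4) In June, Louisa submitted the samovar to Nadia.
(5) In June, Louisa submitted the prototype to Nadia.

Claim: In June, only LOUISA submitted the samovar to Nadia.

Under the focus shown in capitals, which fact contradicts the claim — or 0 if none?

The capitals mark "Louisa" as focus. So "only" rules out other agents, with the rest (the samovar as thing and Nadia as recipient and in June as setting) as background.
Every other fact changes something in the background, not just the agent. Nothing refutes the claim.

0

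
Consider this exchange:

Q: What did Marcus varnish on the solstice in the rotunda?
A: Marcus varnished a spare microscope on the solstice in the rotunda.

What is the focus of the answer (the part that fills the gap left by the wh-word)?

a spare microscope

The wh-word "what" asks about the direct object.
In the answer, "Marcus", "in the rotunda" and "on the solstice" are given — repeated from the question.
The constituent filling the direct object gap is "a spare microscope"; that is the focus and would carry nuclear stress.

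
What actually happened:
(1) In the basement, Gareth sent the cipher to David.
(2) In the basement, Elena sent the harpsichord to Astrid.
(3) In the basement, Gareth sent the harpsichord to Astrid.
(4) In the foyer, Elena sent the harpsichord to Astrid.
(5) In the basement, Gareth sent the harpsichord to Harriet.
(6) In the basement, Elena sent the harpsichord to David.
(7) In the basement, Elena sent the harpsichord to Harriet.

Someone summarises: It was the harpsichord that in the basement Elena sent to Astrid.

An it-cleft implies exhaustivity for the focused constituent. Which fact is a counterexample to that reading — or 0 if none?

The cleft puts "the harpsichord" in focus and presupposes the open proposition with agent = Elena, recipient = Astrid, setting = in the basement.
The exhaustive reading says no other thing fits that background.
Every other fact differs from the presupposition on some backgrounded slot, so none challenges the exhaustivity.

0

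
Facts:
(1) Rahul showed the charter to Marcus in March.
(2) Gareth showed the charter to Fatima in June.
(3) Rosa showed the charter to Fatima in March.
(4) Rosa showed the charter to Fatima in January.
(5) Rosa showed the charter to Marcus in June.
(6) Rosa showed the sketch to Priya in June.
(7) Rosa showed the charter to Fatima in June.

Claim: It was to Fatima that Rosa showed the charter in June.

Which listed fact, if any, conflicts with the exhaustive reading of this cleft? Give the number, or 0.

5

The cleft puts "Fatima" in focus and presupposes the open proposition with agent = Rosa, thing = the charter, setting = in June.
The exhaustive reading says no other recipient fits that background.
Fact (5) shares the background but with recipient = Marcus; exhaustivity is violated.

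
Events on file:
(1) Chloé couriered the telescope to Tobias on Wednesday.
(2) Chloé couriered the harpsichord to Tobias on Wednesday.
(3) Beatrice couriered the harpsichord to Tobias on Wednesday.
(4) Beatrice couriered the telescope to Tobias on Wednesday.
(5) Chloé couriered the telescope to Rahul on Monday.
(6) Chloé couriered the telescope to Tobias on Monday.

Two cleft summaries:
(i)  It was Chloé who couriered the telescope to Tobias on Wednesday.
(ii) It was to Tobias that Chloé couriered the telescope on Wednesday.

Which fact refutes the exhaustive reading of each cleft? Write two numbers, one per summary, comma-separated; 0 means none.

4, 0

(i): focus "Chloé". Looking for the telescope as thing and Tobias as recipient and on Wednesday as setting with some other agent — fact (4) has Beatrice there. Refuted.
(ii): focus "Tobias". No fact shares Chloé as agent and the telescope as thing and on Wednesday as setting with a different recipient. 0.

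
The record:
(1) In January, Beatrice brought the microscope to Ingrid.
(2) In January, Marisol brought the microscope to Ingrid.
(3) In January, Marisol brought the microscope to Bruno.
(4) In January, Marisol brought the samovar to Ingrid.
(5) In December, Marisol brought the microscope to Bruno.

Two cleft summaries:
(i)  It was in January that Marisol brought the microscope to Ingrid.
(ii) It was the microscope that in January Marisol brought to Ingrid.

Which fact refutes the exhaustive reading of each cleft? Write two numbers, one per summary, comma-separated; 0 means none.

0, 4

(i): focus "in January". No fact shares same agent, thing, recipient (Marisol / the microscope / Ingrid) with a different setting. 0.
(ii): focus "the microscope". Looking for same agent, recipient, setting (Marisol / Ingrid / in January) with some other thing — fact (4) has the samovar there. Refuted.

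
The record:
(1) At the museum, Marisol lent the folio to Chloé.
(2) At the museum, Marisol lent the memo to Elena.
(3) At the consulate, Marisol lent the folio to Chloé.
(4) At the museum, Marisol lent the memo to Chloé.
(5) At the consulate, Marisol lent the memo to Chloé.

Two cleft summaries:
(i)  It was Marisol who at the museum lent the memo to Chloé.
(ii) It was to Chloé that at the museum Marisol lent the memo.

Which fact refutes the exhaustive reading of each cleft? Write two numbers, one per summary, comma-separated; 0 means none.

(i): focus "Marisol". No fact shares the memo as thing and Chloé as recipient and at the museum as setting with a different agent. 0.
(ii): focus "Chloé". Looking for Marisol as agent and the memo as thing and at the museum as setting with some other recipient — fact (2) has Elena there. Refuted.

0, 2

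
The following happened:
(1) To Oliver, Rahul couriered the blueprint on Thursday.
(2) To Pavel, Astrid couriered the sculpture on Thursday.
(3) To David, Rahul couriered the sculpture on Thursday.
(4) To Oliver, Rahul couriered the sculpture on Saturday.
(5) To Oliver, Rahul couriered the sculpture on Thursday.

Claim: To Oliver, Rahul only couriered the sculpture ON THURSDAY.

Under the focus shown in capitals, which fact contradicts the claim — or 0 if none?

4

The capitals mark "on Thursday" as focus. So "only" rules out other settings, with the rest (Rahul as agent and the sculpture as thing and Oliver as recipient) as background.
Fact (4) matches on Rahul as agent and the sculpture as thing and Oliver as recipient, but has setting = on Saturday instead. That refutes the claim.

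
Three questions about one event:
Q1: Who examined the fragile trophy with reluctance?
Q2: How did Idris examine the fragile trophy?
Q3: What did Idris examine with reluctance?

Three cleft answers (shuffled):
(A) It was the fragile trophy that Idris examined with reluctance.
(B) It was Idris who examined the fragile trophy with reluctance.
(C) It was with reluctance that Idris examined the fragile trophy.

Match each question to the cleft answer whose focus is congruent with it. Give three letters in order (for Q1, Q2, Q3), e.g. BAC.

BCA

Q1 asks about the subject (agent); cleft (B) focuses "Idris", which is the subject (agent) — so Q1 → B.
Q2 asks about the manner; cleft (C) focuses "with reluctance", which is the manner — so Q2 → C.
Q3 asks about the direct object; cleft (A) focuses "the fragile trophy", which is the direct object — so Q3 → A.
Mapping: Q1→B, Q2→C, Q3→A.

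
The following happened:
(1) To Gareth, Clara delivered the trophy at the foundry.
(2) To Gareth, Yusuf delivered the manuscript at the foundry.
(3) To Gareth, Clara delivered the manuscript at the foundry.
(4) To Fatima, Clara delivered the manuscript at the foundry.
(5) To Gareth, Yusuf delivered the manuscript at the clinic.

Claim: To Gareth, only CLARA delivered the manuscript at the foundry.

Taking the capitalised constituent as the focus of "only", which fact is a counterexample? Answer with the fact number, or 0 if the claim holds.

The capitals mark "Clara" as focus. So "only" rules out other agents, with the rest (the manuscript as thing and Gareth as recipient and at the foundry as setting) as background.
Fact (2) shares the background but differs in agent (Yusuf) — a counterexample.

2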